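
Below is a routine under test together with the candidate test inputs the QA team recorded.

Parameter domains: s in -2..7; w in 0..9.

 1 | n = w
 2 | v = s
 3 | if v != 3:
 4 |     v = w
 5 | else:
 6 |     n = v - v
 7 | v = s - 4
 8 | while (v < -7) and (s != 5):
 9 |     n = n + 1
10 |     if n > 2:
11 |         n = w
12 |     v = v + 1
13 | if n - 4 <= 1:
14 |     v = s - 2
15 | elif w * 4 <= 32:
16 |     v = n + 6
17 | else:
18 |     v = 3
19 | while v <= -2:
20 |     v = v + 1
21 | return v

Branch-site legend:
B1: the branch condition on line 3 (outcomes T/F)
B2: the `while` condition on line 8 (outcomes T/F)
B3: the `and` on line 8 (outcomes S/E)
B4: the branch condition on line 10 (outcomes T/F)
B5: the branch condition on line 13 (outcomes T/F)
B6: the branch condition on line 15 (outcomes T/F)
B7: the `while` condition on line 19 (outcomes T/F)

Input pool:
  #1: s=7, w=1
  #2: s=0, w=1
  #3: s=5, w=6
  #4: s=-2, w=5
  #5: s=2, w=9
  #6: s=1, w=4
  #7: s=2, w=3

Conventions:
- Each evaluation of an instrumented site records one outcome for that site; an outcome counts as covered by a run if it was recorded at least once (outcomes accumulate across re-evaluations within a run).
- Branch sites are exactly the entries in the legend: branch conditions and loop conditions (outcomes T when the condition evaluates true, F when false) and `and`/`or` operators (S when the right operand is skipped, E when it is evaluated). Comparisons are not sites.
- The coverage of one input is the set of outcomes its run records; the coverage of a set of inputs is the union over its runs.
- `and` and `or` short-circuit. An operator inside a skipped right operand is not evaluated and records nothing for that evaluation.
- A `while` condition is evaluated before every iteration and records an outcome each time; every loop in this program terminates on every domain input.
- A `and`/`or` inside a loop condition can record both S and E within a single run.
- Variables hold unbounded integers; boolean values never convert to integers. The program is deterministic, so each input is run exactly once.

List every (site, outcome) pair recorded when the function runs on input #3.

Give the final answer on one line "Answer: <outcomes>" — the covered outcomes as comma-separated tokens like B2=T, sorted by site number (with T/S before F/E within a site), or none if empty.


Tracing the run of input #3 (s=5, w=6):
  B1->T, B3->S, B2->F, B5->F, B6->T, B7->F
distinct outcomes covered: B1=T, B2=F, B3=S, B5=F, B6=T, B7=F
Answer: B1=T, B2=F, B3=S, B5=F, B6=T, B7=F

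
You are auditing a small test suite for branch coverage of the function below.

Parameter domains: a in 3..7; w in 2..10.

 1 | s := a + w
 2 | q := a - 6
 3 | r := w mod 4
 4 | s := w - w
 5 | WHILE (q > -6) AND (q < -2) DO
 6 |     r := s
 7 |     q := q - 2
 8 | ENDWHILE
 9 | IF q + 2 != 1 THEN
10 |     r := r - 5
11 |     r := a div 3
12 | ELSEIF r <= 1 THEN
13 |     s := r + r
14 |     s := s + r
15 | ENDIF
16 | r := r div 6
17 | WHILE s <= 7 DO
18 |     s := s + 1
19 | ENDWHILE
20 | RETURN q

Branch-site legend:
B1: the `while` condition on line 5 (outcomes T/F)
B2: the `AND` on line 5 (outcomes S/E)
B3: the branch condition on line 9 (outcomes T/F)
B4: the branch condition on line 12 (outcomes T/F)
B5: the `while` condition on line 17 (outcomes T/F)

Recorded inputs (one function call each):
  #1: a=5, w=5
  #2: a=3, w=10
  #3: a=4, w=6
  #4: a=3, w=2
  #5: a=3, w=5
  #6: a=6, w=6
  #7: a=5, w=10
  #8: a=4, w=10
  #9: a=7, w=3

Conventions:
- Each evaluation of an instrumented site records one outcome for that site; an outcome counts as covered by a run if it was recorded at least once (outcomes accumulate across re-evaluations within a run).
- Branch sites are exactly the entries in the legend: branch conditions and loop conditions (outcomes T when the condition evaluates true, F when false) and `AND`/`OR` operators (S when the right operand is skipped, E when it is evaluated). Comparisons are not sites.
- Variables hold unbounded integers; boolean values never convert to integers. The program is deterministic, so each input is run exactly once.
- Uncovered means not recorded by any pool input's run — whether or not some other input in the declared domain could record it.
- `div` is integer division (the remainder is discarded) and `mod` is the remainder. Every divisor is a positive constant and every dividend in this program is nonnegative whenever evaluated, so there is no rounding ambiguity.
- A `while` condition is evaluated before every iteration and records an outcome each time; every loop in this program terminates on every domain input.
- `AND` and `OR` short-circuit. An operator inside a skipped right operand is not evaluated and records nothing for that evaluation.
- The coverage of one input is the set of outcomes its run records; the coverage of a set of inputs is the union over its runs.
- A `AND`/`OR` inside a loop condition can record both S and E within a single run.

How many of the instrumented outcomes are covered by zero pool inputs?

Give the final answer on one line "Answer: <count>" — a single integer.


input #1, a=5, w=5: events B2->E, B1->F, B3->F, B4->T, B5->T, B5->T, B5->T, B5->T, B5->T, B5->F; outcomes B1=F, B2=E, B3=F, B4=T, B5=T, B5=F
input #2, a=3, w=10: events B2->E, B1->T, B2->E, B1->T, B2->S, B1->F, B3->T, B5->T, B5->T, B5->T, B5->T, B5->T, B5->T, B5->T, ...; outcomes B1=T, B1=F, B2=S, B2=E, B3=T, B5=T, B5=F
input #3, a=4, w=6: events B2->E, B1->F, B3->T, B5->T, B5->T, B5->T, B5->T, B5->T, B5->T, B5->T, B5->T, B5->F; outcomes B1=F, B2=E, B3=T, B5=T, B5=F
input #4, a=3, w=2: events B2->E, B1->T, B2->E, B1->T, B2->S, B1->F, B3->T, B5->T, B5->T, B5->T, B5->T, B5->T, B5->T, B5->T, ...; outcomes B1=T, B1=F, B2=S, B2=E, B3=T, B5=T, B5=F
input #5, a=3, w=5: events B2->E, B1->T, B2->E, B1->T, B2->S, B1->F, B3->T, B5->T, B5->T, B5->T, B5->T, B5->T, B5->T, B5->T, ...; outcomes B1=T, B1=F, B2=S, B2=E, B3=T, B5=T, B5=F
input #6, a=6, w=6: events B2->E, B1->F, B3->T, B5->T, B5->T, B5->T, B5->T, B5->T, B5->T, B5->T, B5->T, B5->F; outcomes B1=F, B2=E, B3=T, B5=T, B5=F
input #7, a=5, w=10: events B2->E, B1->F, B3->F, B4->F, B5->T, B5->T, B5->T, B5->T, B5->T, B5->T, B5->T, B5->T, B5->F; outcomes B1=F, B2=E, B3=F, B4=F, B5=T, B5=F
input #8, a=4, w=10: events B2->E, B1->F, B3->T, B5->T, B5->T, B5->T, B5->T, B5->T, B5->T, B5->T, B5->T, B5->F; outcomes B1=F, B2=E, B3=T, B5=T, B5=F
input #9, a=7, w=3: events B2->E, B1->F, B3->T, B5->T, B5->T, B5->T, B5->T, B5->T, B5->T, B5->T, B5->T, B5->F; outcomes B1=F, B2=E, B3=T, B5=T, B5=F
union over the pool: B1=T, B1=F, B2=S, B2=E, B3=T, B3=F, B4=T, B4=F, B5=T, B5=F
uncovered (0 of 10): none
Answer: 0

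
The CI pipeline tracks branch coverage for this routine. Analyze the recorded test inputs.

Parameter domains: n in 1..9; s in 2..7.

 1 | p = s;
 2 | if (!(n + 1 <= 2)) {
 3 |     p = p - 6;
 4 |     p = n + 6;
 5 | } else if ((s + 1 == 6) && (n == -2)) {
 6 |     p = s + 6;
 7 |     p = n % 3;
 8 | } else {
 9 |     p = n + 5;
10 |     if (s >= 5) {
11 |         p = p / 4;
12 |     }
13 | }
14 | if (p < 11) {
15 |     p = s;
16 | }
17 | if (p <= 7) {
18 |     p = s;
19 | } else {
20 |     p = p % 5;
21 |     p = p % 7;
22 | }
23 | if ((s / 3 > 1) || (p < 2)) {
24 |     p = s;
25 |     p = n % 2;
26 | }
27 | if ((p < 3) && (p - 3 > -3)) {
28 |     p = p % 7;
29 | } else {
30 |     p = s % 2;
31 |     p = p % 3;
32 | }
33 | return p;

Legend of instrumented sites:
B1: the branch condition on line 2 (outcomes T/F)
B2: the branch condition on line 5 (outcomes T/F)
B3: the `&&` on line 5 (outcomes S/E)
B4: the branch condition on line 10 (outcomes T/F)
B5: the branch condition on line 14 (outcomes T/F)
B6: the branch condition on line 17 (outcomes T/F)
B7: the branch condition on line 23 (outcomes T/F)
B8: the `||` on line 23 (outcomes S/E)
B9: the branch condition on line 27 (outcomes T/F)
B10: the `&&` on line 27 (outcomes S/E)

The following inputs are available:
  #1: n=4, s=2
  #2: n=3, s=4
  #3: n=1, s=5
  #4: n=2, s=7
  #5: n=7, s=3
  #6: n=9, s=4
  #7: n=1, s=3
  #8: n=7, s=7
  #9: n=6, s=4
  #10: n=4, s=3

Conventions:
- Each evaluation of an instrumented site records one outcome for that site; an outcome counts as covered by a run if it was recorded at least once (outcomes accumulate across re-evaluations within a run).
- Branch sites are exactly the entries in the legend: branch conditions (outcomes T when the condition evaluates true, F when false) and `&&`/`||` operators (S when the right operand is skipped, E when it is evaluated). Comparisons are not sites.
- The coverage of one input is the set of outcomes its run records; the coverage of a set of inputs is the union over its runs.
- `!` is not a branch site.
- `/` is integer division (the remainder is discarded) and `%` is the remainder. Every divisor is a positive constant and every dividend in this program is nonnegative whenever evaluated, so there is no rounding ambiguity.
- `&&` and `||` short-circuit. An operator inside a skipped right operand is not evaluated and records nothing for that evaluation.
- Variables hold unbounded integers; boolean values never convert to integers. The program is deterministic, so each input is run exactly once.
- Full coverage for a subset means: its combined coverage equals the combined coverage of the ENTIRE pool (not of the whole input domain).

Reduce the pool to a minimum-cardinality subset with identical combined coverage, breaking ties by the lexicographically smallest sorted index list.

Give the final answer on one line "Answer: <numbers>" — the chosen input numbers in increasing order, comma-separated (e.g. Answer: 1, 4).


#1 (n=4, s=2) -> covered: B1=T, B5=T, B6=T, B7=F, B8=E, B9=T, B10=E
#2 (n=3, s=4) -> covered: B1=T, B5=T, B6=T, B7=F, B8=E, B9=F, B10=S
#3 (n=1, s=5) -> covered: B1=F, B2=F, B3=E, B4=T, B5=T, B6=T, B7=F, B8=E, B9=F, B10=S
#4 (n=2, s=7) -> covered: B1=T, B5=T, B6=T, B7=T, B8=S, B9=F, B10=E
#5 (n=7, s=3) -> covered: B1=T, B5=F, B6=F, B7=F, B8=E, B9=F, B10=S
#6 (n=9, s=4) -> covered: B1=T, B5=F, B6=F, B7=T, B8=E, B9=T, B10=E
#7 (n=1, s=3) -> covered: B1=F, B2=F, B3=S, B4=F, B5=T, B6=T, B7=F, B8=E, B9=F, B10=S
#8 (n=7, s=7) -> covered: B1=T, B5=F, B6=F, B7=T, B8=S, B9=T, B10=E
#9 (n=6, s=4) -> covered: B1=T, B5=F, B6=F, B7=F, B8=E, B9=T, B10=E
#10 (n=4, s=3) -> covered: B1=T, B5=T, B6=T, B7=F, B8=E, B9=F, B10=S
pool-wide coverage (19 outcomes): B1=T, B1=F, B2=F, B3=S, B3=E, B4=T, B4=F, B5=T, B5=F, B6=T, B6=F, B7=T, B7=F, B8=S, B8=E, B9=T, B9=F, B10=S, B10=E
no size-1 subset reaches all 19 outcomes (best union: 10/19)
no size-2 subset reaches all 19 outcomes (best union: 17/19)
at size 3, {3, 7, 8} reaches all 19 outcomes; every lexicographically earlier size-3 subset fails
Answer: 3, 7, 8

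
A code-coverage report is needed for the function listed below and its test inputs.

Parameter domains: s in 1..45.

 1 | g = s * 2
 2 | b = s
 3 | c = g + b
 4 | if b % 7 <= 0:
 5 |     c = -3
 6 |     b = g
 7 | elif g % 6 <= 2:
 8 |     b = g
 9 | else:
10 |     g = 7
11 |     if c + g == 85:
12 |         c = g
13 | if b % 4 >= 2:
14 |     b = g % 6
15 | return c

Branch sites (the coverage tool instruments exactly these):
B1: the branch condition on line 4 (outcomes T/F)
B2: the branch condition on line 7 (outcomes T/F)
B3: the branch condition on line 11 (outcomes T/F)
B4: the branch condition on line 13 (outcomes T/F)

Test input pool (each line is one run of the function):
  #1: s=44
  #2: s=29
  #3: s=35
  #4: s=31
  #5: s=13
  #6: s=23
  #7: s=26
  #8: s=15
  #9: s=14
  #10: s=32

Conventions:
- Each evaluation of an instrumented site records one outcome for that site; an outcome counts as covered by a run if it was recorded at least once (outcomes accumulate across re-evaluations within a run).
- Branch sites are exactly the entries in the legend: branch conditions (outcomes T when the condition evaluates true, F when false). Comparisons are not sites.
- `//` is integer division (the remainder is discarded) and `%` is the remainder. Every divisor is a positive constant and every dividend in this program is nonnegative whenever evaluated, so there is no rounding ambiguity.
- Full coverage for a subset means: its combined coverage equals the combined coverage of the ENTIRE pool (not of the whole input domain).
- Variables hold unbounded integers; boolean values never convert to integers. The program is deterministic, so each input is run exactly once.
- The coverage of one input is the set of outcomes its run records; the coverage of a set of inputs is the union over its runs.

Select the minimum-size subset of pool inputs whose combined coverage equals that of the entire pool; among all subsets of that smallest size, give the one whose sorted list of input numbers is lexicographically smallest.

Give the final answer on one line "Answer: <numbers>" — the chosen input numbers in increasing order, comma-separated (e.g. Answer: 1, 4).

input #1, s=44: events B1->F, B2->F, B3->F, B4->F; outcomes B1=F, B2=F, B3=F, B4=F
input #2, s=29: events B1->F, B2->F, B3->F, B4->F; outcomes B1=F, B2=F, B3=F, B4=F
input #3, s=35: events B1->T, B4->T; outcomes B1=T, B4=T
input #4, s=31: events B1->F, B2->T, B4->T; outcomes B1=F, B2=T, B4=T
input #5, s=13: events B1->F, B2->T, B4->T; outcomes B1=F, B2=T, B4=T
input #6, s=23: events B1->F, B2->F, B3->F, B4->T; outcomes B1=F, B2=F, B3=F, B4=T
input #7, s=26: events B1->F, B2->F, B3->T, B4->T; outcomes B1=F, B2=F, B3=T, B4=T
input #8, s=15: events B1->F, B2->T, B4->T; outcomes B1=F, B2=T, B4=T
input #9, s=14: events B1->T, B4->F; outcomes B1=T, B4=F
input #10, s=32: events B1->F, B2->F, B3->F, B4->F; outcomes B1=F, B2=F, B3=F, B4=F
the full pool covers 8 outcomes: B1=T, B1=F, B2=T, B2=F, B3=T, B3=F, B4=T, B4=F
size 1 is not enough: best union over all size-1 subsets is 4/8
size 2 is not enough: best union over all size-2 subsets is 6/8
size 3 is not enough: best union over all size-3 subsets is 7/8
at size 4, {1, 3, 4, 7} reaches all 8 outcomes; every lexicographically earlier size-4 subset fails

Answer: 1, 3, 4, 7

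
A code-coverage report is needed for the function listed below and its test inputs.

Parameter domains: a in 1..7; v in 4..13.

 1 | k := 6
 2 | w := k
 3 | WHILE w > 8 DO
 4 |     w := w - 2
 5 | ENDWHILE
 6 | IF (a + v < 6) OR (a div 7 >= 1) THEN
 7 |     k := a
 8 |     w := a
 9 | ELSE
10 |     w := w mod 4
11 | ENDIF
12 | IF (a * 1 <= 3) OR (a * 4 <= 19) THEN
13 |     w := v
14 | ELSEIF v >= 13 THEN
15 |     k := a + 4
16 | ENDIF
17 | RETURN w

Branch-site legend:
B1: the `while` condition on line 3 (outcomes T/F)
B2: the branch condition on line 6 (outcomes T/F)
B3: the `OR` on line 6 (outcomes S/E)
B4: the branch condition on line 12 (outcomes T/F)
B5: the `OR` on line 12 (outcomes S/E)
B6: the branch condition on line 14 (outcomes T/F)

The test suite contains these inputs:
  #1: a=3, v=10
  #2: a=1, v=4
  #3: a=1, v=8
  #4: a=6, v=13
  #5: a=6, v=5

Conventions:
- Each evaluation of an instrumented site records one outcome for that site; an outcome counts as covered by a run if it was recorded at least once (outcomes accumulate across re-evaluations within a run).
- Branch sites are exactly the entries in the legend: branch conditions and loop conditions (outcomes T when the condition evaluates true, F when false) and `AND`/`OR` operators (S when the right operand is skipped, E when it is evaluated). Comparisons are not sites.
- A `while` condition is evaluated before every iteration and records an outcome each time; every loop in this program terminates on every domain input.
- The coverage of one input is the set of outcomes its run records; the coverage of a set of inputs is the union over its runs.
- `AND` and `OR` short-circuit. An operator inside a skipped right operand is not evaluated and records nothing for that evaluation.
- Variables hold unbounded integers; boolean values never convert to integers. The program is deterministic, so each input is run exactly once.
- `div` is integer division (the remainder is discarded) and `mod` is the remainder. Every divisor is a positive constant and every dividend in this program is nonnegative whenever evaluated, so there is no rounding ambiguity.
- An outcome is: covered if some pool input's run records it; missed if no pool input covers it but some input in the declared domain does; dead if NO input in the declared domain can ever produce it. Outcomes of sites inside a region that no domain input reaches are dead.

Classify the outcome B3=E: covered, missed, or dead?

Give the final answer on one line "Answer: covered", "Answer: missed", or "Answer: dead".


B3=E is recorded by pool input(s) 1, 3, 4, 5 -> covered
Answer: covered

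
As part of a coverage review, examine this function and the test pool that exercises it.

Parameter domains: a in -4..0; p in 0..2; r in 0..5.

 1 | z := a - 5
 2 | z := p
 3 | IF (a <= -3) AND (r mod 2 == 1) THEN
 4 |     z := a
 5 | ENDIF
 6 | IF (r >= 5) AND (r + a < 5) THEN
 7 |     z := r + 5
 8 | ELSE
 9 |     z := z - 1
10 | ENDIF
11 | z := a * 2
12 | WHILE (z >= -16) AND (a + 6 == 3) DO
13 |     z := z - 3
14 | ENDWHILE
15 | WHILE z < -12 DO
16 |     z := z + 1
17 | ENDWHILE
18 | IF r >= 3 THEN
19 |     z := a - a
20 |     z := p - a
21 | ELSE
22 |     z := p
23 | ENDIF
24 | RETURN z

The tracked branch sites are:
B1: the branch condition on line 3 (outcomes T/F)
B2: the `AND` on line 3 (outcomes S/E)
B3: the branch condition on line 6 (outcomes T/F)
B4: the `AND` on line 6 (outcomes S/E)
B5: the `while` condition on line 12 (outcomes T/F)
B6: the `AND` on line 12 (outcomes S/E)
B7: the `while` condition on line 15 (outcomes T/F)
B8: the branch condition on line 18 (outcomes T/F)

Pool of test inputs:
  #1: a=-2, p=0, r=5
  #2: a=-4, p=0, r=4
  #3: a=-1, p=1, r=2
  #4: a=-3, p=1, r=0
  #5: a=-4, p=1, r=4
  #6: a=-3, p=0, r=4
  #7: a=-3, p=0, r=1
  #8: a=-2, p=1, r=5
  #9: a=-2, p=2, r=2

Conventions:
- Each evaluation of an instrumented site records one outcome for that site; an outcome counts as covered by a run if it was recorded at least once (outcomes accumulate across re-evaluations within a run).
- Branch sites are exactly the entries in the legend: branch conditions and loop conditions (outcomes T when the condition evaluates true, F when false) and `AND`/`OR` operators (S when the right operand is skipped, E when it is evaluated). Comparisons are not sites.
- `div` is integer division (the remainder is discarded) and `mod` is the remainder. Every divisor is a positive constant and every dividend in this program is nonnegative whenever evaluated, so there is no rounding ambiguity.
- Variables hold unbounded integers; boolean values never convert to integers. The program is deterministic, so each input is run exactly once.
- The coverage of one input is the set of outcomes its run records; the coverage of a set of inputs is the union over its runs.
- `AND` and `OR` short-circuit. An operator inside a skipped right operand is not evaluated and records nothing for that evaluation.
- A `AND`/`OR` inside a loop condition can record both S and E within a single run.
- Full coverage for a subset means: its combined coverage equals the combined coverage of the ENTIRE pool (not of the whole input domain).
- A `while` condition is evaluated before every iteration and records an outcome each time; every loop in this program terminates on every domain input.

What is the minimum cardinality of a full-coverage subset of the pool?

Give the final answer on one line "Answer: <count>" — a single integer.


#1 (a=-2, p=0, r=5) -> B2->S, B1->F, B4->E, B3->T, B6->E, B5->F, B7->F, B8->T; covered: B1=F, B2=S, B3=T, B4=E, B5=F, B6=E, B7=F, B8=T
#2 (a=-4, p=0, r=4) -> B2->E, B1->F, B4->S, B3->F, B6->E, B5->F, B7->F, B8->T; covered: B1=F, B2=E, B3=F, B4=S, B5=F, B6=E, B7=F, B8=T
#3 (a=-1, p=1, r=2) -> B2->S, B1->F, B4->S, B3->F, B6->E, B5->F, B7->F, B8->F; covered: B1=F, B2=S, B3=F, B4=S, B5=F, B6=E, B7=F, B8=F
#4 (a=-3, p=1, r=0) -> B2->E, B1->F, B4->S, B3->F, B6->E, B5->T, B6->E, B5->T, B6->E, B5->T, B6->E, B5->T, B6->S, B5->F, ...; covered: B1=F, B2=E, B3=F, B4=S, B5=T, B5=F, B6=S, B6=E, B7=T, B7=F, B8=F
#5 (a=-4, p=1, r=4) -> B2->E, B1->F, B4->S, B3->F, B6->E, B5->F, B7->F, B8->T; covered: B1=F, B2=E, B3=F, B4=S, B5=F, B6=E, B7=F, B8=T
#6 (a=-3, p=0, r=4) -> B2->E, B1->F, B4->S, B3->F, B6->E, B5->T, B6->E, B5->T, B6->E, B5->T, B6->E, B5->T, B6->S, B5->F, ...; covered: B1=F, B2=E, B3=F, B4=S, B5=T, B5=F, B6=S, B6=E, B7=T, B7=F, B8=T
#7 (a=-3, p=0, r=1) -> B2->E, B1->T, B4->S, B3->F, B6->E, B5->T, B6->E, B5->T, B6->E, B5->T, B6->E, B5->T, B6->S, B5->F, ...; covered: B1=T, B2=E, B3=F, B4=S, B5=T, B5=F, B6=S, B6=E, B7=T, B7=F, B8=F
#8 (a=-2, p=1, r=5) -> B2->S, B1->F, B4->E, B3->T, B6->E, B5->F, B7->F, B8->T; covered: B1=F, B2=S, B3=T, B4=E, B5=F, B6=E, B7=F, B8=T
#9 (a=-2, p=2, r=2) -> B2->S, B1->F, B4->S, B3->F, B6->E, B5->F, B7->F, B8->F; covered: B1=F, B2=S, B3=F, B4=S, B5=F, B6=E, B7=F, B8=F
pool-wide coverage (16 outcomes): B1=T, B1=F, B2=S, B2=E, B3=T, B3=F, B4=S, B4=E, B5=T, B5=F, B6=S, B6=E, B7=T, B7=F, B8=T, B8=F
checked all size-1 subsets: none covers 16 outcomes (max 11/16)
the canonical winner is {1, 7}: size 2, full 16-outcome coverage, earliest index list among size-2 covers
Answer: 2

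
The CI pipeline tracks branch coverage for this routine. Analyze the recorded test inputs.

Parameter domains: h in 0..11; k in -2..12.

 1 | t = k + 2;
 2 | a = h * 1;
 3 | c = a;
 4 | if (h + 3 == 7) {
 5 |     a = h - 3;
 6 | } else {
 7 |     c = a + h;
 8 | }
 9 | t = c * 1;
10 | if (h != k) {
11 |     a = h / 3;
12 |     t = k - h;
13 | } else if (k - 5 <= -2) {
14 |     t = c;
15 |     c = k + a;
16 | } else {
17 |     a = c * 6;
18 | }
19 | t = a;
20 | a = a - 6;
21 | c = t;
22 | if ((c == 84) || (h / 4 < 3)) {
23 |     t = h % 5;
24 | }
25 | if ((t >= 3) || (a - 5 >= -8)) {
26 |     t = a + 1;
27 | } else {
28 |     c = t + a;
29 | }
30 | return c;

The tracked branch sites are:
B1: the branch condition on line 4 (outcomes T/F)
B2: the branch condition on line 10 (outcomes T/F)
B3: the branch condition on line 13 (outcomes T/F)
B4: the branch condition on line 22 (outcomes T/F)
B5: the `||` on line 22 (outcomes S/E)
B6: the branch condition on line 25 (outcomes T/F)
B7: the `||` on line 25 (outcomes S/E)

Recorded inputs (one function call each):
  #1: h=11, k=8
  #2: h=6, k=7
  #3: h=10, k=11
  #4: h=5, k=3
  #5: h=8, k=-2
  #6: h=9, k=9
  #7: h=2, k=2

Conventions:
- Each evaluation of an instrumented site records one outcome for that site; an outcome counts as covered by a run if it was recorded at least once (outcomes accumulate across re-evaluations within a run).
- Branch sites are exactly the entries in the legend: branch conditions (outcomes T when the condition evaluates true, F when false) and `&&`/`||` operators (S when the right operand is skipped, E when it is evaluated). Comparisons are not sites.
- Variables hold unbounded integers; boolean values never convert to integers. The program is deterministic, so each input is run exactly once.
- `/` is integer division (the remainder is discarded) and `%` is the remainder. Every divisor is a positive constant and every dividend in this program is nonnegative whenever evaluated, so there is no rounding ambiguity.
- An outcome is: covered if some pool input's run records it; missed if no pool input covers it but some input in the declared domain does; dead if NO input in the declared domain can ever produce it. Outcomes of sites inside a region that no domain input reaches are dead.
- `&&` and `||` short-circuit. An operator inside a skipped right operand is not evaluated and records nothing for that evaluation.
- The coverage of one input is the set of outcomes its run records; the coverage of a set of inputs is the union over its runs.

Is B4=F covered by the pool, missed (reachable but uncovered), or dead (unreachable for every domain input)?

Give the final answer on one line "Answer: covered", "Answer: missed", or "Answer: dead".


no pool input records B4=F
checking all 180 inputs in the declared domain: B4=F is never recorded -> dead
Answer: dead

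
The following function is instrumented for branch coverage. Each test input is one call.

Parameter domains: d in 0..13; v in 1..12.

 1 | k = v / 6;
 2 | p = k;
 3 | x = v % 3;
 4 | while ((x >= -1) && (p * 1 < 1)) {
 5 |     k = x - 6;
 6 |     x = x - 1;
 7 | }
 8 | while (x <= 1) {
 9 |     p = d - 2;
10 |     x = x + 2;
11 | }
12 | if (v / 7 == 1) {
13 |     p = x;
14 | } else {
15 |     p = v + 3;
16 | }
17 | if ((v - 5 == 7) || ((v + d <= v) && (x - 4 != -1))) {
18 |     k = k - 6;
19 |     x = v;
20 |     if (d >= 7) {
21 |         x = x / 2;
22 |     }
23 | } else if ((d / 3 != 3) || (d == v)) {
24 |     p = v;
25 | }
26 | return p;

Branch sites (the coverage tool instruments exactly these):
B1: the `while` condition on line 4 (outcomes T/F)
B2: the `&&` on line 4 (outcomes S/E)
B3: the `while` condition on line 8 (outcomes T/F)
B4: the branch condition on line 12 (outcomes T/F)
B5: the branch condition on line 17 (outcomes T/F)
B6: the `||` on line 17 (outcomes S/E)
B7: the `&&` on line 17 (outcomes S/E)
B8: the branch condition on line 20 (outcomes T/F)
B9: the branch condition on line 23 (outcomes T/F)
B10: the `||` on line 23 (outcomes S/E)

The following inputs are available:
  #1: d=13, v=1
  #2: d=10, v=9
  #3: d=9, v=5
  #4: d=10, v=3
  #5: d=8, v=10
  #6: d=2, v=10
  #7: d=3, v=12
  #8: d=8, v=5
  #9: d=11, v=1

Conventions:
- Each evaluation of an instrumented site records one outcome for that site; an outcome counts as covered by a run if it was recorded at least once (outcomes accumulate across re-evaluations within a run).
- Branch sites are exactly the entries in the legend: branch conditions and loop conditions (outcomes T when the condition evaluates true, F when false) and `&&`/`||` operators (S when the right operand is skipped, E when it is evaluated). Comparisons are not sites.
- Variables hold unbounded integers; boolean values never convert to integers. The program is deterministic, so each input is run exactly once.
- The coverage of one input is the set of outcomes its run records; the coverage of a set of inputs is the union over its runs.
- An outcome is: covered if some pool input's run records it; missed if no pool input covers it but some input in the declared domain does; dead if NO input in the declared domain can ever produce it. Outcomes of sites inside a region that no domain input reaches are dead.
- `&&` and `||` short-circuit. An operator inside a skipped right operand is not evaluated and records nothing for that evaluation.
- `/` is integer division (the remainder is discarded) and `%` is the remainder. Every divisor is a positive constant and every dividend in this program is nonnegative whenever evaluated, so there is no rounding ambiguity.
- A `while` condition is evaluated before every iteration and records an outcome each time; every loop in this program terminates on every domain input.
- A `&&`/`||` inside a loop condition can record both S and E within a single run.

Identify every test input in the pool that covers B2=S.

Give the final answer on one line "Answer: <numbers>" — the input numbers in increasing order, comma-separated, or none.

input #1 (d=13, v=1): hits B2=S
input #2 (d=10, v=9): never hits B2=S
input #3 (d=9, v=5): hits B2=S
input #4 (d=10, v=3): hits B2=S
input #5 (d=8, v=10): never hits B2=S
input #6 (d=2, v=10): never hits B2=S
input #7 (d=3, v=12): never hits B2=S
input #8 (d=8, v=5): hits B2=S
input #9 (d=11, v=1): hits B2=S

Answer: 1, 3, 4, 8, 9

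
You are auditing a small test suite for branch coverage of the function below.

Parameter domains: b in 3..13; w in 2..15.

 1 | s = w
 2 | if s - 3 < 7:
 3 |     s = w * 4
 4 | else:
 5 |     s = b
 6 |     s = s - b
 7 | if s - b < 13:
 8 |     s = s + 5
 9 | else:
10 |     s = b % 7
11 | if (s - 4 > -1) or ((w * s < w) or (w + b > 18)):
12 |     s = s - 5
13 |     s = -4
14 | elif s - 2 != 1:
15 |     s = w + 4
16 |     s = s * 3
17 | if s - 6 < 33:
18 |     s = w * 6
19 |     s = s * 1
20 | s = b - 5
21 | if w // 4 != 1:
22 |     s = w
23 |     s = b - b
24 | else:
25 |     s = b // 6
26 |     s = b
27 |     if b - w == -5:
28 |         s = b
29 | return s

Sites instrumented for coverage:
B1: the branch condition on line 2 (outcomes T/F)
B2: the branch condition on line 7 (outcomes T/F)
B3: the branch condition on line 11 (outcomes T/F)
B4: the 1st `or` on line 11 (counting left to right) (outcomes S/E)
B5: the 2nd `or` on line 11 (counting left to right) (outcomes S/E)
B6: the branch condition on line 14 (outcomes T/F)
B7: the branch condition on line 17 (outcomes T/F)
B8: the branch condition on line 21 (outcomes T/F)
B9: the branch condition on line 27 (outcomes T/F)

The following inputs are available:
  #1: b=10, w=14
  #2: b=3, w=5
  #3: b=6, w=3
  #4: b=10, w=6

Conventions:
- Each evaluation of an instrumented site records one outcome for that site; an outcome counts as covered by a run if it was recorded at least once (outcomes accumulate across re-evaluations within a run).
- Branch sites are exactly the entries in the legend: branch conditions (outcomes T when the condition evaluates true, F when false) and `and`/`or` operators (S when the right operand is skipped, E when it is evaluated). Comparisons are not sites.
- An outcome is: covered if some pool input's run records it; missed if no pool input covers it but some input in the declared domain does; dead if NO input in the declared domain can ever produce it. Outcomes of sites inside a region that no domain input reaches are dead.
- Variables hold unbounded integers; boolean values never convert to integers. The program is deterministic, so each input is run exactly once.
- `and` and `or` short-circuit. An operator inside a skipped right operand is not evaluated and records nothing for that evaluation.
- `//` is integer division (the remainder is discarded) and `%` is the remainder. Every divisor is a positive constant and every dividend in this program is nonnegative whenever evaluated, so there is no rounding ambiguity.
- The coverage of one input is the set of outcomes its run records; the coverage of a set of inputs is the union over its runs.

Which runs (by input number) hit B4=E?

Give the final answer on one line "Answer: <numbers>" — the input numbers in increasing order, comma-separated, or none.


input #1 (b=10, w=14): does not record B4=E
input #2 (b=3, w=5): records B4=E
input #3 (b=6, w=3): does not record B4=E
input #4 (b=10, w=6): records B4=E
Answer: 2, 4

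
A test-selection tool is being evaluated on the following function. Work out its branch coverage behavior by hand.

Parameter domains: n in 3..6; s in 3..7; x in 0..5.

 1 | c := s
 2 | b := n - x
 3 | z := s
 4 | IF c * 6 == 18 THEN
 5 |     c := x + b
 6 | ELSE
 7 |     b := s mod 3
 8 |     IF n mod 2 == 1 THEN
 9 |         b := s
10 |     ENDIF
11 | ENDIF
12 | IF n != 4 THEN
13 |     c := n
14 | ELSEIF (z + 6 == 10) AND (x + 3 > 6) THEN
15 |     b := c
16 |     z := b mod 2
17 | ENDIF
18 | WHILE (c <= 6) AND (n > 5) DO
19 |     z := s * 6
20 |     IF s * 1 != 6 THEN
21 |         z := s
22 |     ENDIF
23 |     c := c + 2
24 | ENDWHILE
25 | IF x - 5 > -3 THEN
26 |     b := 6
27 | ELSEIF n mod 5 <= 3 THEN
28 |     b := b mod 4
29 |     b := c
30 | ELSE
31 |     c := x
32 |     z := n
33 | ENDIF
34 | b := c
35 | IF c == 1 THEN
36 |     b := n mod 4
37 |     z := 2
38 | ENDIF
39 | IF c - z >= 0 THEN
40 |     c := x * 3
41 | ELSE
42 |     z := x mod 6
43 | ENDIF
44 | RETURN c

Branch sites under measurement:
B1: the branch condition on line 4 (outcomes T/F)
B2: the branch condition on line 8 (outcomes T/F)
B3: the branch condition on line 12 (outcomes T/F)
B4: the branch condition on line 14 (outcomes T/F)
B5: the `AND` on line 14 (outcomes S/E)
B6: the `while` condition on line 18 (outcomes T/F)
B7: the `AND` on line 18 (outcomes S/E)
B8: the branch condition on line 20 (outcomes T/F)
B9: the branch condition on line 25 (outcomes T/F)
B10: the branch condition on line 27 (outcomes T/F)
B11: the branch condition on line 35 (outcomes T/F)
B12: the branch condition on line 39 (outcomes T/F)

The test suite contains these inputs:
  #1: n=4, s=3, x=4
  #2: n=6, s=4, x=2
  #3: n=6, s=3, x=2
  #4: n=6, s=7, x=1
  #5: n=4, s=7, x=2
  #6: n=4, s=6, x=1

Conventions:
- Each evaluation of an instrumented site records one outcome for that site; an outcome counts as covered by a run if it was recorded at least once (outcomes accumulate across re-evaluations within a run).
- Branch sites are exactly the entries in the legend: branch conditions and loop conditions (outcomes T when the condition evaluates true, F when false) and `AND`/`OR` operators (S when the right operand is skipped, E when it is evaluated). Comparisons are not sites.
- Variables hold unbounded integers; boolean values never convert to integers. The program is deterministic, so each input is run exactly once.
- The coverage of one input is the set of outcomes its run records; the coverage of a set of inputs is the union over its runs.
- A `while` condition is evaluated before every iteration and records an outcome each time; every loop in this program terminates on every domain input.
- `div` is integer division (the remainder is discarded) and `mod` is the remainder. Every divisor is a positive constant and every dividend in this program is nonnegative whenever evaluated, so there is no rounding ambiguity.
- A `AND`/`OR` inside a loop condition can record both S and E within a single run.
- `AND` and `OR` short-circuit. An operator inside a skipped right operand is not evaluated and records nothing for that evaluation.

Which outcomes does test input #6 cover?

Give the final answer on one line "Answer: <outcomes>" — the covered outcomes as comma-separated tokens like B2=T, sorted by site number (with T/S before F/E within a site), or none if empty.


Running input #6 (n=4, s=6, x=1), event by event:
  B1->F, B2->F, B3->F, B5->S, B4->F, B7->E, B6->F, B9->F, B10->F, B11->T
  B12->F
collecting distinct outcomes: B1=F, B2=F, B3=F, B4=F, B5=S, B6=F, B7=E, B9=F, B10=F, B11=T, B12=F
Answer: B1=F, B2=F, B3=F, B4=F, B5=S, B6=F, B7=E, B9=F, B10=F, B11=T, B12=F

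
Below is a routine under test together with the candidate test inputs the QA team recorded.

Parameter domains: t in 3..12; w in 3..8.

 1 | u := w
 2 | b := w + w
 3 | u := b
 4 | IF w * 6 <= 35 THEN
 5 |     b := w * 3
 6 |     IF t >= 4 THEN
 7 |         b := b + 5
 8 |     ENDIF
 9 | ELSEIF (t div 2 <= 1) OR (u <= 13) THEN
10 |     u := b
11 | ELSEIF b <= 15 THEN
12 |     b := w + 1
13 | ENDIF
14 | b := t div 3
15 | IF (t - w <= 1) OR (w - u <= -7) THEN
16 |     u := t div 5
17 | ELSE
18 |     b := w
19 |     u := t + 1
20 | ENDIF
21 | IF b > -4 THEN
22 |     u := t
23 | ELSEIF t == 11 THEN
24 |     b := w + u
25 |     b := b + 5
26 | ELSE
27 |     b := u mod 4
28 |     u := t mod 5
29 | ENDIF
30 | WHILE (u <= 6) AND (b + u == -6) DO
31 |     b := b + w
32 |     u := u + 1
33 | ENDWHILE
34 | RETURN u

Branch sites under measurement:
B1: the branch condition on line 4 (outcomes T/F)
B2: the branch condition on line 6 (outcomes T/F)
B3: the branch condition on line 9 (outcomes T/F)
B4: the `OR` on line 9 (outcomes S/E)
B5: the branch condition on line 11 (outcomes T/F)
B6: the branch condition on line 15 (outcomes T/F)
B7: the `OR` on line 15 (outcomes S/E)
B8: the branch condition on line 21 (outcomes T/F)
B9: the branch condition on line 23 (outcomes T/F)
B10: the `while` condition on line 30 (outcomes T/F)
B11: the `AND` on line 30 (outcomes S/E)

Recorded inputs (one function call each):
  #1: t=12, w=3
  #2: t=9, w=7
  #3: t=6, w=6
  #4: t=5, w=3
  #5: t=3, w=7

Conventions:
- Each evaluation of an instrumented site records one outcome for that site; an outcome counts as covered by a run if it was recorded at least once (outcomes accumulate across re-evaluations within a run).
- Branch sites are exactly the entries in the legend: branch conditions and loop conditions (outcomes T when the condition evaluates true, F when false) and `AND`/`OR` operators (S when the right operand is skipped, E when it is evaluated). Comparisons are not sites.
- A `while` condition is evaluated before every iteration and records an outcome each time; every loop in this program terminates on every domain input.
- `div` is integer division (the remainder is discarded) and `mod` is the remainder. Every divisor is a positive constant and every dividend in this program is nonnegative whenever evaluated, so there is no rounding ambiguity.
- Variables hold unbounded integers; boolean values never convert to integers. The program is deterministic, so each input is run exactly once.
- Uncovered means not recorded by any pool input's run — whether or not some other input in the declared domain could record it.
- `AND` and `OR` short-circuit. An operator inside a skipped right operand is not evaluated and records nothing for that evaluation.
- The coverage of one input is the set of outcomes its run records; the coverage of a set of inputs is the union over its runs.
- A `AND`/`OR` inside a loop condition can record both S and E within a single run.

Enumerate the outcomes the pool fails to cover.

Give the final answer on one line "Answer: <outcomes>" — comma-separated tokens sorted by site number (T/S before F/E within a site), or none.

input #1 (t=12, w=3): events B1->T, B2->T, B7->E, B6->F, B8->T, B11->S, B10->F; covers B1=T, B2=T, B6=F, B7=E, B8=T, B10=F, B11=S
input #2 (t=9, w=7): events B1->F, B4->E, B3->F, B5->T, B7->E, B6->T, B8->T, B11->S, B10->F; covers B1=F, B3=F, B4=E, B5=T, B6=T, B7=E, B8=T, B10=F, B11=S
input #3 (t=6, w=6): events B1->F, B4->E, B3->T, B7->S, B6->T, B8->T, B11->E, B10->F; covers B1=F, B3=T, B4=E, B6=T, B7=S, B8=T, B10=F, B11=E
input #4 (t=5, w=3): events B1->T, B2->T, B7->E, B6->F, B8->T, B11->E, B10->F; covers B1=T, B2=T, B6=F, B7=E, B8=T, B10=F, B11=E
input #5 (t=3, w=7): events B1->F, B4->S, B3->T, B7->S, B6->T, B8->T, B11->E, B10->F; covers B1=F, B3=T, B4=S, B6=T, B7=S, B8=T, B10=F, B11=E
union over the pool: B1=T, B1=F, B2=T, B3=T, B3=F, B4=S, B4=E, B5=T, B6=T, B6=F, B7=S, B7=E, B8=T, B10=F, B11=S, B11=E
uncovered (6 of 22): B2=F, B5=F, B8=F, B9=T, B9=F, B10=T

Answer: B2=F, B5=F, B8=F, B9=T, B9=F, B10=T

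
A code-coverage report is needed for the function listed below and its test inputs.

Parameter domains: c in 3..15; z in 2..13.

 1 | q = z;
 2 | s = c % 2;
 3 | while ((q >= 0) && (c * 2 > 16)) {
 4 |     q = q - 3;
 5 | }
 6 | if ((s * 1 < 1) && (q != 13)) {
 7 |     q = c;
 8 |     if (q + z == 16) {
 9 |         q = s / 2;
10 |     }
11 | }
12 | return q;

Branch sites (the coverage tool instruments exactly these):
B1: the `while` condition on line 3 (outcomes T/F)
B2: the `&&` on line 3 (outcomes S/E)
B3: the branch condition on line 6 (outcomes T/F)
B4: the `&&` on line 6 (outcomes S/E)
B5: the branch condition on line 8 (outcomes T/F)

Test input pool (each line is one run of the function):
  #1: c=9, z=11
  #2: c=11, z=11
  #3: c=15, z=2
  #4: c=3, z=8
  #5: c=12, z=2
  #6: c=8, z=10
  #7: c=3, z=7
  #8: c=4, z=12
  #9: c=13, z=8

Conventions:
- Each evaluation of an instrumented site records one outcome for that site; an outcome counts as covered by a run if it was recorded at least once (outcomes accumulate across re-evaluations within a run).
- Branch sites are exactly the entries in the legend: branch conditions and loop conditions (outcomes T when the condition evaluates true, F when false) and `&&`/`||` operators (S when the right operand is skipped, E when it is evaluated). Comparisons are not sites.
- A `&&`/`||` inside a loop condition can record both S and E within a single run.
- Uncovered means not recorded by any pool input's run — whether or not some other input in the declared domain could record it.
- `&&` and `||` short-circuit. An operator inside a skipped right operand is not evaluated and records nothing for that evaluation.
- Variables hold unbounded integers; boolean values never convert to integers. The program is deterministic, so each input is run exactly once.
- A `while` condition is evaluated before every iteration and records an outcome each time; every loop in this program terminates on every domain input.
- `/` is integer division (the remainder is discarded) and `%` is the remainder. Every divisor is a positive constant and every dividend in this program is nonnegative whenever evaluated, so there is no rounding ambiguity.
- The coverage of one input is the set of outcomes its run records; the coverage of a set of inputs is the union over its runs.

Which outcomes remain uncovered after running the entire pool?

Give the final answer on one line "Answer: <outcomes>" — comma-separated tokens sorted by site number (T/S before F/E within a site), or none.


input #1 (c=9, z=11): covers B1=T, B1=F, B2=S, B2=E, B3=F, B4=S
input #2 (c=11, z=11): covers B1=T, B1=F, B2=S, B2=E, B3=F, B4=S
input #3 (c=15, z=2): covers B1=T, B1=F, B2=S, B2=E, B3=F, B4=S
input #4 (c=3, z=8): covers B1=F, B2=E, B3=F, B4=S
input #5 (c=12, z=2): covers B1=T, B1=F, B2=S, B2=E, B3=T, B4=E, B5=F
input #6 (c=8, z=10): covers B1=F, B2=E, B3=T, B4=E, B5=F
input #7 (c=3, z=7): covers B1=F, B2=E, B3=F, B4=S
input #8 (c=4, z=12): covers B1=F, B2=E, B3=T, B4=E, B5=T
input #9 (c=13, z=8): covers B1=T, B1=F, B2=S, B2=E, B3=F, B4=S
union over the pool: B1=T, B1=F, B2=S, B2=E, B3=T, B3=F, B4=S, B4=E, B5=T, B5=F
uncovered (0 of 10): none
Answer: none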